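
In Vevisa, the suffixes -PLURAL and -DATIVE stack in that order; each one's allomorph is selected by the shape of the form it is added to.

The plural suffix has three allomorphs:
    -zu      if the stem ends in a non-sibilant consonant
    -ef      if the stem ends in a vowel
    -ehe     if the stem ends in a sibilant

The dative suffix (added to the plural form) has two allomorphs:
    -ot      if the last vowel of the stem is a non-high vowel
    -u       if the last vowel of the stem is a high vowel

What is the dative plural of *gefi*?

gefiefot

Since the final sound of *gefi* is /i/ (a vowel), it takes -ef, giving *gefief*.
Since the last vowel of the plural form *gefief* is /e/ (a non-high vowel), it takes -ot, giving *gefiefot*.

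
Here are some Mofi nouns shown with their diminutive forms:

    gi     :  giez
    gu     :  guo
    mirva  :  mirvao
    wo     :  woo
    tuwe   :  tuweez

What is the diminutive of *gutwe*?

gutweez

The alternation tracks the last vowel of the stem — -ez when the last vowel of the stem is a front vowel (*gi*, *tuwe*); -o when the last vowel of the stem is a back vowel (*gu*, *mirva*, *wo*).
*gutwe* — last vowel /e/ (a front vowel) → -ez → *gutweez*.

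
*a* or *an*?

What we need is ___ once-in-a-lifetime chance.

a

The indefinite article is chosen by the initial *sound* of the following word, not its spelling.
*once-in-a-lifetime* begins with the sound /wʌ/ (*once* pronounced with initial /w/) — a consonant sound.
So the article is *a*: What we need is a once-in-a-lifetime chance.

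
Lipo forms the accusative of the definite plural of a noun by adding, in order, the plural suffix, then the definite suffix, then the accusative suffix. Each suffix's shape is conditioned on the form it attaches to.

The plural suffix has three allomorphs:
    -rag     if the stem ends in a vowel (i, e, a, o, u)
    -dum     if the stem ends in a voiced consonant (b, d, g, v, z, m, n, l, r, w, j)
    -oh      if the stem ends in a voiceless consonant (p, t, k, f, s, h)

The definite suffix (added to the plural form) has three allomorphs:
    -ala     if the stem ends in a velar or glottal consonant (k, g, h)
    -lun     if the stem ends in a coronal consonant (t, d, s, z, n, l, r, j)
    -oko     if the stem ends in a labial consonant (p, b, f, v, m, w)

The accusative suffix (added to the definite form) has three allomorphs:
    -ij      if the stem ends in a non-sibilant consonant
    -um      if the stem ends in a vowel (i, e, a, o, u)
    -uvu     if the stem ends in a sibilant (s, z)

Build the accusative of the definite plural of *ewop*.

*ewop* — final sound /p/ (a voiceless consonant) → -oh → *ewopoh*.
The plural form *ewopoh*: final consonant = /h/, velar/glottal → -ala → *ewopohala*.
The final sound of the definite form *ewopohala* is /a/, which is a vowel, so the accusative suffix is -um, giving *ewopohalaum*.

ewopohalaum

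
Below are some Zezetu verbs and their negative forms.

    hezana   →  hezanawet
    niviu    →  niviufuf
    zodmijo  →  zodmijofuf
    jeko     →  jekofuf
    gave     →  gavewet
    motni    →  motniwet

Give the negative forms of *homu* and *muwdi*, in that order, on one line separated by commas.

homufuf, muwdiwet

The pattern is rounding harmony: -fuf when the last vowel of the stem is a rounded vowel (*niviu*, *zodmijo*, *jeko*); -wet when the last vowel of the stem is an unrounded vowel (*hezana*, *gave*, *motni*).
Since the last vowel of *homu* is /u/ (a rounded vowel), it takes -fuf, giving *homufuf*.
*muwdi* — last vowel /i/ (an unrounded vowel) → -wet → *muwdiwet*.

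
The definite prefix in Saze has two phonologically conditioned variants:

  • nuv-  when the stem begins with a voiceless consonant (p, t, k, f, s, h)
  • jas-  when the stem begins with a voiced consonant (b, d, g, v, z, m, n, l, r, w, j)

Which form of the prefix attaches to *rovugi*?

jas-

The first consonant of *rovugi* is /r/, which is voiced, so the prefix is jas-.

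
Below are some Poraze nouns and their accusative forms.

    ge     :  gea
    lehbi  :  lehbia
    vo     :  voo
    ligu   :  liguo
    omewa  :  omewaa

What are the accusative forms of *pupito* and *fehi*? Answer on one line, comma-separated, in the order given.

The alternation tracks the last vowel of the stem — -o when the last vowel of the stem is a rounded vowel (*vo*, *ligu*); -a when the last vowel of the stem is an unrounded vowel (*ge*, *lehbi*, *omewa*).
*pupito* — last vowel /o/ (a rounded vowel) → -o → *pupitoo*.
*fehi* — last vowel /i/ (an unrounded vowel) → -a → *fehia*.

pupitoo, fehia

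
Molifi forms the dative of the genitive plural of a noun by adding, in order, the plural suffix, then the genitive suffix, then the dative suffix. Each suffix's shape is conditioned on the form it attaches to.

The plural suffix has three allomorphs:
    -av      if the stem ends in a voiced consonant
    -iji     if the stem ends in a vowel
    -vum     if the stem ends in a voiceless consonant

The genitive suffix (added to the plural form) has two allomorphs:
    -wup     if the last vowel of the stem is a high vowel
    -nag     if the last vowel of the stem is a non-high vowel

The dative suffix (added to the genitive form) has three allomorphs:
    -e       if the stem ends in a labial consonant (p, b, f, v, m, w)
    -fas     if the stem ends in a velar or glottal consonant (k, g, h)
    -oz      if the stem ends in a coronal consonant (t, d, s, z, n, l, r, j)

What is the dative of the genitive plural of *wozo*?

wozoijiwupe

Since the final sound of *wozo* is /o/ (a vowel), it takes -iji, giving *wozoiji*.
Since the last vowel of the plural form *wozoiji* is /i/ (a high vowel), it takes -wup, giving *wozoijiwup*.
The genitive form *wozoijiwup* — final consonant /p/ (labial) → -e → *wozoijiwupe*.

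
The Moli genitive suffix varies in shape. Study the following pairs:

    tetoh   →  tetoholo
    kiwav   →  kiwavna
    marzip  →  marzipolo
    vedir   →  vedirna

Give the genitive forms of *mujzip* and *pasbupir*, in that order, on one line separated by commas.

The alternation tracks the final consonant of the stem — -olo when the stem ends in a voiceless consonant (*tetoh*, *marzip*); -na when the stem ends in a voiced consonant (*kiwav*, *vedir*).
Since the final consonant of *mujzip* is /p/ (voiceless), it takes -olo, giving *mujzipolo*.
*pasbupir*: final consonant = /r/, voiced → -na → *pasbupirna*.

mujzipolo, pasbupirna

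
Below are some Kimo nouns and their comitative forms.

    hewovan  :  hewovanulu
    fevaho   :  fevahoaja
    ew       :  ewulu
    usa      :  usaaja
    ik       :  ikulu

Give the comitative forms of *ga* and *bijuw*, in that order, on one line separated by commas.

The suffix is conditioned by the final sound: -ulu when the stem ends in a consonant (*hewovan*, *ew*, *ik*); -aja when the stem ends in a vowel (*fevaho*, *usa*).
*ga*: final sound = /a/, a vowel → -aja → *gaaja*.
Since the final sound of *bijuw* is /w/ (a consonant), it takes -ulu, giving *bijuwulu*.

gaaja, bijuwulu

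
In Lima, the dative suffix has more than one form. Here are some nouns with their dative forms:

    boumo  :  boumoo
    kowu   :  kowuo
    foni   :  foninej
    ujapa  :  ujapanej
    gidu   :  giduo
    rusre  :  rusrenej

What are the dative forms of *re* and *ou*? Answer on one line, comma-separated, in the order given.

renej, ouo

The pattern is rounding harmony: -o when the last vowel of the stem is a rounded vowel (*boumo*, *kowu*, *gidu*); -nej when the last vowel of the stem is an unrounded vowel (*foni*, *ujapa*, *rusre*).
*re*: last vowel = /e/, an unrounded vowel → -nej → *renej*.
The last vowel of *ou* is /u/, which is a rounded vowel, so the suffix is -o, giving *ouo*.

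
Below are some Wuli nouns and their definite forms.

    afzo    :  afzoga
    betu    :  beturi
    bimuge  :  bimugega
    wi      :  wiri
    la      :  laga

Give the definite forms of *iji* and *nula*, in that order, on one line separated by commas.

The pattern is height harmony: -ri when the last vowel of the stem is a high vowel (*betu*, *wi*); -ga when the last vowel of the stem is a non-high vowel (*afzo*, *bimuge*, *la*).
The last vowel of *iji* is /i/, which is a high vowel, so the suffix is -ri, giving *ijiri*.
The last vowel of *nula* is /a/, which is a non-high vowel, so the suffix is -ga, giving *nulaga*.

ijiri, nulaga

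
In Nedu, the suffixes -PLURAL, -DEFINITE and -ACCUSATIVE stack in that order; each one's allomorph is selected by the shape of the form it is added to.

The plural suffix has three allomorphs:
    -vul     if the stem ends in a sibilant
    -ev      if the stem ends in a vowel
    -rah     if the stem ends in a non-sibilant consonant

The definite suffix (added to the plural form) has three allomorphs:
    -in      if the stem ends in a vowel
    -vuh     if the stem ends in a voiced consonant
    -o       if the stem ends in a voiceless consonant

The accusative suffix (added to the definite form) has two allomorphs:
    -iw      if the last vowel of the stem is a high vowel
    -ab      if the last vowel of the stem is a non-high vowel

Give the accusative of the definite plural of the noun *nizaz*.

nizazvulvuhiw

*nizaz* — final sound /z/ (a sibilant) → -vul → *nizazvul*.
Since the final sound of the plural form *nizazvul* is /l/ (a voiced consonant), it takes -vuh, giving *nizazvulvuh*.
The definite form *nizazvulvuh*: last vowel = /u/, a high vowel → -iw → *nizazvulvuhiw*.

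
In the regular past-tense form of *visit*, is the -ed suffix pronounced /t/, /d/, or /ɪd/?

/ɪd/

The stem *visit* ends in /t/ or /d/.
The -ed suffix is realized as /ɪd/ after /t, d/; as /t/ after other voiceless consonants; and as /d/ after other voiced sounds.
So -ed on *visit* is pronounced /ɪd/.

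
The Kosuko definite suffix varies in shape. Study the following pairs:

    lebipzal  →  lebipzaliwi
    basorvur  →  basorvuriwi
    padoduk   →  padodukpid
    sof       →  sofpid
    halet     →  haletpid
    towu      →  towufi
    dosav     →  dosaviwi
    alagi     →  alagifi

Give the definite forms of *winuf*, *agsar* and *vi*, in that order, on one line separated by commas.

winufpid, agsariwi, vifi

The pattern is voicing of the final sound: -pid when the stem ends in a voiceless consonant (*padoduk*, *sof*, *halet*); -iwi when the stem ends in a voiced consonant (*lebipzal*, *basorvur*, *dosav*); -fi when the stem ends in a vowel (*towu*, *alagi*).
*winuf* — final sound /f/ (a voiceless consonant) → -pid → *winufpid*.
*agsar*: final sound = /r/, a voiced consonant → -iwi → *agsariwi*.
*vi*: final sound = /i/, a vowel → -fi → *vifi*.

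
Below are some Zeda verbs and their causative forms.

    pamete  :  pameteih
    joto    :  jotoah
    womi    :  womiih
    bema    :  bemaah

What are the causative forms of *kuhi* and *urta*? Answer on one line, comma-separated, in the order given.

The pattern is front/back vowel harmony: -ih when the last vowel of the stem is a front vowel (*pamete*, *womi*); -ah when the last vowel of the stem is a back vowel (*joto*, *bema*).
*kuhi* — last vowel /i/ (a front vowel) → -ih → *kuhiih*.
The last vowel of *urta* is /a/, which is a back vowel, so the suffix is -ah, giving *urtaah*.

kuhiih, urtaah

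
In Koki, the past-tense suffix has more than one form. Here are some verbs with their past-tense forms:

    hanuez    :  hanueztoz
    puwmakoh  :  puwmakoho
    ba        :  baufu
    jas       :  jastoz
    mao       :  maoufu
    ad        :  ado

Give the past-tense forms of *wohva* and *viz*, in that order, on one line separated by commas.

Looking at the final sound of each stem: -toz when the stem ends in a sibilant (*hanuez*, *jas*); -o when the stem ends in a non-sibilant consonant (*puwmakoh*, *ad*); -ufu when the stem ends in a vowel (*ba*, *mao*).
*wohva*: final sound = /a/, a vowel → -ufu → *wohvaufu*.
*viz* — final sound /z/ (a sibilant) → -toz → *viztoz*.

wohvaufu, viztoz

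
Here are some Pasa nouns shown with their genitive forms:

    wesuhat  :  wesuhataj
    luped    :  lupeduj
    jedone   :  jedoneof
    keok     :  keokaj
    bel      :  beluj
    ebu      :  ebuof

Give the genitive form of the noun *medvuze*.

Looking at the final sound of each stem: -aj when the stem ends in a voiceless consonant (*wesuhat*, *keok*); -uj when the stem ends in a voiced consonant (*luped*, *bel*); -of when the stem ends in a vowel (*jedone*, *ebu*).
*medvuze*: final sound = /e/, a vowel → -of → *medvuzeof*.

medvuzeof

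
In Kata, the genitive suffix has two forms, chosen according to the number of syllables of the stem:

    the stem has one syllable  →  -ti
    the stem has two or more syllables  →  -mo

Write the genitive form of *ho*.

hoti

*ho* has one syllable, so the suffix is -ti, giving *hoti*.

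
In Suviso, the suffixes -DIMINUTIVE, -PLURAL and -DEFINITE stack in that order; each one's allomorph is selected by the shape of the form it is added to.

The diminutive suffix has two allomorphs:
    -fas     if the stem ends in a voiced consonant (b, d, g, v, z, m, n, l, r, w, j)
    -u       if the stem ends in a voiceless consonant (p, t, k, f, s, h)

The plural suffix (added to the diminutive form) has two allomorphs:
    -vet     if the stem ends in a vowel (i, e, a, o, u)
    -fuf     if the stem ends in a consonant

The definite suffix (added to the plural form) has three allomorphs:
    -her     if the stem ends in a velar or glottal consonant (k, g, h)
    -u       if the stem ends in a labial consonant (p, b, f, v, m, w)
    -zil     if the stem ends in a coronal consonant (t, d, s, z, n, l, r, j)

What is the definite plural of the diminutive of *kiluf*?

kilufuvetzil

Since the final consonant of *kiluf* is /f/ (voiceless), it takes -u, giving *kilufu*.
The diminutive form *kilufu*: final sound = /u/, a vowel → -vet → *kilufuvet*.
The plural form *kilufuvet*: final consonant = /t/, coronal → -zil → *kilufuvetzil*.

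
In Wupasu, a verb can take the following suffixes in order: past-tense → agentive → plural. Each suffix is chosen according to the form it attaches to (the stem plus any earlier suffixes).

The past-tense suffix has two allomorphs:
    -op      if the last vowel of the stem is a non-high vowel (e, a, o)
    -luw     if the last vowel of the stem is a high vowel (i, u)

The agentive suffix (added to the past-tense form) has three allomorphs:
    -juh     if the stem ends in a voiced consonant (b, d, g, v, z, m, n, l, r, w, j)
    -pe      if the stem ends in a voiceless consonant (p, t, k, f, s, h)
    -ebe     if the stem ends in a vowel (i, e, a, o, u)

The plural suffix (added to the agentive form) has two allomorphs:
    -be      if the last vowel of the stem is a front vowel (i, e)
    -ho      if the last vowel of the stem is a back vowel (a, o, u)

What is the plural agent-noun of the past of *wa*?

waoppebe

Since the last vowel of *wa* is /a/ (a non-high vowel), it takes -op, giving *waop*.
Since the final sound of the past-tense form *waop* is /p/ (a voiceless consonant), it takes -pe, giving *waoppe*.
The last vowel of the agentive form *waoppe* is /e/, which is a front vowel, so the plural suffix is -be, giving *waoppebe*.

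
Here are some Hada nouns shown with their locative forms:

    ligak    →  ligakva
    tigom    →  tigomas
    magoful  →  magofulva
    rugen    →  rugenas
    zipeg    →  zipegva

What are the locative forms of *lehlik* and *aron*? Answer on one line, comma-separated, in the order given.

The pattern is nasality of the final consonant: -as when the stem ends in a nasal (*tigom*, *rugen*); -va when the stem ends in a non-nasal consonant (*ligak*, *magoful*, *zipeg*).
Since the final consonant of *lehlik* is /k/ (non-nasal), it takes -va, giving *lehlikva*.
*aron* — final consonant /n/ (a nasal) → -as → *aronas*.

lehlikva, aronas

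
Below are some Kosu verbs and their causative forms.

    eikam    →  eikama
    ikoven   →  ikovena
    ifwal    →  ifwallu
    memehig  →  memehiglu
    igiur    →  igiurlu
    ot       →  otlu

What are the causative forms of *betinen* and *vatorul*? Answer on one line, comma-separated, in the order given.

betinena, vatorullu

Looking at the final consonant of each stem: -a when the stem ends in a nasal (*eikam*, *ikoven*); -lu when the stem ends in a non-nasal consonant (*ifwal*, *memehig*, *igiur*, *ot*).
Since the final consonant of *betinen* is /n/ (a nasal), it takes -a, giving *betinena*.
*vatorul* — final consonant /l/ (non-nasal) → -lu → *vatorullu*.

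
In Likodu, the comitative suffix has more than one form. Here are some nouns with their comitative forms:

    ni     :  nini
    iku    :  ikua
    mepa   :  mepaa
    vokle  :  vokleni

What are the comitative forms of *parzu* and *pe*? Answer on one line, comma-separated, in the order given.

parzua, peni

Looking at the last vowel of each stem: -ni when the last vowel of the stem is a front vowel (*ni*, *vokle*); -a when the last vowel of the stem is a back vowel (*iku*, *mepa*).
*parzu*: last vowel = /u/, a back vowel → -a → *parzua*.
Since the last vowel of *pe* is /e/ (a front vowel), it takes -ni, giving *peni*.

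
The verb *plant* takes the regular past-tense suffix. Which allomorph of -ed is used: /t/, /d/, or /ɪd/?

The stem *plant* ends in /t/ or /d/.
The -ed suffix is realized as /ɪd/ after /t, d/; as /t/ after other voiceless consonants; and as /d/ after other voiced sounds.
So -ed on *plant* is pronounced /ɪd/.

/ɪd/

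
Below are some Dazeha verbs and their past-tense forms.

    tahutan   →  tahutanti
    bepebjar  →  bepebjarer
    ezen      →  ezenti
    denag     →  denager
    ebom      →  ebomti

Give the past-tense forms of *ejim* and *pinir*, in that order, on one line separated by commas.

ejimti, pinirer

The pattern is nasality of the final consonant: -ti when the stem ends in a nasal (*tahutan*, *ezen*, *ebom*); -er when the stem ends in a non-nasal consonant (*bepebjar*, *denag*).
Since the final consonant of *ejim* is /m/ (a nasal), it takes -ti, giving *ejimti*.
Since the final consonant of *pinir* is /r/ (non-nasal), it takes -er, giving *pinirer*.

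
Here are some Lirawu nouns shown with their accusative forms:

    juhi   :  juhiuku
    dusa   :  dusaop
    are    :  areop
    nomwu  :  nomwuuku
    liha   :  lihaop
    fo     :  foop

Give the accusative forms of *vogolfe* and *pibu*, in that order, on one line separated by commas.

The alternation tracks the last vowel of the stem — -uku when the last vowel of the stem is a high vowel (*juhi*, *nomwu*); -op when the last vowel of the stem is a non-high vowel (*dusa*, *are*, *liha*, *fo*).
*vogolfe* — last vowel /e/ (a non-high vowel) → -op → *vogolfeop*.
*pibu* — last vowel /u/ (a high vowel) → -uku → *pibuuku*.

vogolfeop, pibuuku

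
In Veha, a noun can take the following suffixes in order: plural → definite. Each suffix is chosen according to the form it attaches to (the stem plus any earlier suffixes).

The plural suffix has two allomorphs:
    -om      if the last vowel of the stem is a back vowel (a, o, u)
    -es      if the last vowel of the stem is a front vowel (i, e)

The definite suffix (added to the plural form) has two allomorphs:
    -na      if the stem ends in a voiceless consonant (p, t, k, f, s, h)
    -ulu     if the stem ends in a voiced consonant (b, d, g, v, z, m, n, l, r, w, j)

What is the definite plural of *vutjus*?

The last vowel of *vutjus* is /u/, which is a back vowel, so the plural suffix is -om, giving *vutjusom*.
Since the final consonant of the plural form *vutjusom* is /m/ (voiced), it takes -ulu, giving *vutjusomulu*.

vutjusomulu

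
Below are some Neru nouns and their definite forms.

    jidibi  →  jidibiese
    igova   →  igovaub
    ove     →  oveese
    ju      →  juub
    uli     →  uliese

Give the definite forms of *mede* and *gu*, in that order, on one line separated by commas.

The suffix is conditioned by the last vowel: -ese when the last vowel of the stem is a front vowel (*jidibi*, *ove*, *uli*); -ub when the last vowel of the stem is a back vowel (*igova*, *ju*).
Since the last vowel of *mede* is /e/ (a front vowel), it takes -ese, giving *medeese*.
Since the last vowel of *gu* is /u/ (a back vowel), it takes -ub, giving *guub*.

medeese, guub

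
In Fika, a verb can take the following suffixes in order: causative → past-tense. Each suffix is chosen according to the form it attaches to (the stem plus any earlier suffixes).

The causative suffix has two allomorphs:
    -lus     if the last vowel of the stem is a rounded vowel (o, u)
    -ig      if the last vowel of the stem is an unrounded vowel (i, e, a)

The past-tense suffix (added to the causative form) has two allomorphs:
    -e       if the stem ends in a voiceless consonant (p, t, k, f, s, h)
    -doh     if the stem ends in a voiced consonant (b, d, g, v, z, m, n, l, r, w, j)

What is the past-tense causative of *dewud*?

*dewud*: last vowel = /u/, a rounded vowel → -lus → *dewudlus*.
The causative form *dewudlus* — final consonant /s/ (voiceless) → -e → *dewudluse*.

dewudluse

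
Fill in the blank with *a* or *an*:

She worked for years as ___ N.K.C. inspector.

an

The indefinite article is chosen by the initial *sound* of the following word, not its spelling.
The initialism *N.K.C.* is read letter by letter; the first letter, N, is pronounced /ɛn/, which begins with a vowel sound.
So the article is *an*: She worked for years as an N.K.C. inspector.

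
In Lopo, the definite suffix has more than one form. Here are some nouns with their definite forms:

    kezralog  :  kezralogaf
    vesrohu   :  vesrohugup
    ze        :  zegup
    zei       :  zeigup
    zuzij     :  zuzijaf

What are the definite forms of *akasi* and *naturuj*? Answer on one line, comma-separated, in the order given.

akasigup, naturujaf

The alternation tracks the final sound of the stem — -af when the stem ends in a consonant (*kezralog*, *zuzij*); -gup when the stem ends in a vowel (*vesrohu*, *ze*, *zei*).
The final sound of *akasi* is /i/, which is a vowel, so the suffix is -gup, giving *akasigup*.
Since the final sound of *naturuj* is /j/ (a consonant), it takes -af, giving *naturujaf*.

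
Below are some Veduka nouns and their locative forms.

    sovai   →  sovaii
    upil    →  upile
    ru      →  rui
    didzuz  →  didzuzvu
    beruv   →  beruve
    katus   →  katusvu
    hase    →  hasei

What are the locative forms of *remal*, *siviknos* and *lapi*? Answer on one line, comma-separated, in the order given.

remale, siviknosvu, lapii

The alternation tracks the final sound of the stem — -vu when the stem ends in a sibilant (*didzuz*, *katus*); -e when the stem ends in a non-sibilant consonant (*upil*, *beruv*); -i when the stem ends in a vowel (*sovai*, *ru*, *hase*).
*remal*: final sound = /l/, a non-sibilant consonant → -e → *remale*.
The final sound of *siviknos* is /s/, which is a sibilant, so the suffix is -vu, giving *siviknosvu*.
*lapi*: final sound = /i/, a vowel → -i → *lapii*.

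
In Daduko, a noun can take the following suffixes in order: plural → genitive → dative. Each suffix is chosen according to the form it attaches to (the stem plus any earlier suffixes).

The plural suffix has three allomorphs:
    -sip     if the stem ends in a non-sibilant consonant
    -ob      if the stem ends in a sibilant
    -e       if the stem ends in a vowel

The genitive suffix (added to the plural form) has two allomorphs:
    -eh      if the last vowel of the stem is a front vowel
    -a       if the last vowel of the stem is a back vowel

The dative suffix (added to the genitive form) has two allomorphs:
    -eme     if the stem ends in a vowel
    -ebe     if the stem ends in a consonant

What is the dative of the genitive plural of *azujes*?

azujesobaeme

Since the final sound of *azujes* is /s/ (a sibilant), it takes -ob, giving *azujesob*.
The last vowel of the plural form *azujesob* is /o/, which is a back vowel, so the genitive suffix is -a, giving *azujesoba*.
The genitive form *azujesoba*: final sound = /a/, a vowel → -eme → *azujesobaeme*.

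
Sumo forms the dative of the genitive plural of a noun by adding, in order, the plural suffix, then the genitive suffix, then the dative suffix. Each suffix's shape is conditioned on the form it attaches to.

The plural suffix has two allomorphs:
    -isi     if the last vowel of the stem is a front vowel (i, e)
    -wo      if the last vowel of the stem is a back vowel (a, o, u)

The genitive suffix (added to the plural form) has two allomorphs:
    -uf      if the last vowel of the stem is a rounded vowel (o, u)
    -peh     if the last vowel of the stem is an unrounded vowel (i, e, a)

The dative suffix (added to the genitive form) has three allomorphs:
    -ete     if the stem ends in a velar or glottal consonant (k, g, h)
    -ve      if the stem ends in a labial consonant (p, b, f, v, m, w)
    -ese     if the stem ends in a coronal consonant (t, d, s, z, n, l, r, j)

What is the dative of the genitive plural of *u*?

uwoufve

*u* — last vowel /u/ (a back vowel) → -wo → *uwo*.
Since the last vowel of the plural form *uwo* is /o/ (a rounded vowel), it takes -uf, giving *uwouf*.
The genitive form *uwouf* — final consonant /f/ (labial) → -ve → *uwoufve*.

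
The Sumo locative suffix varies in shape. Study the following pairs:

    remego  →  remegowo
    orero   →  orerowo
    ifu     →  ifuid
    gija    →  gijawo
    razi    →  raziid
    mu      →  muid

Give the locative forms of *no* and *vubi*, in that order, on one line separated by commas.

nowo, vubiid

The pattern is height harmony: -id when the last vowel of the stem is a high vowel (*ifu*, *razi*, *mu*); -wo when the last vowel of the stem is a non-high vowel (*remego*, *orero*, *gija*).
*no* — last vowel /o/ (a non-high vowel) → -wo → *nowo*.
The last vowel of *vubi* is /i/, which is a high vowel, so the suffix is -id, giving *vubiid*.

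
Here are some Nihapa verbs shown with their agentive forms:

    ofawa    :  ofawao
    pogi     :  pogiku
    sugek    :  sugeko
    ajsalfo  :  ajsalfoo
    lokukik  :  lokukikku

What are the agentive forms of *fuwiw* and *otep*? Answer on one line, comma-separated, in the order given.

fuwiwku, otepo

The alternation tracks the last vowel of the stem — -ku when the last vowel of the stem is a high vowel (*pogi*, *lokukik*); -o when the last vowel of the stem is a non-high vowel (*ofawa*, *sugek*, *ajsalfo*).
*fuwiw* — last vowel /i/ (a high vowel) → -ku → *fuwiwku*.
Since the last vowel of *otep* is /e/ (a non-high vowel), it takes -o, giving *otepo*.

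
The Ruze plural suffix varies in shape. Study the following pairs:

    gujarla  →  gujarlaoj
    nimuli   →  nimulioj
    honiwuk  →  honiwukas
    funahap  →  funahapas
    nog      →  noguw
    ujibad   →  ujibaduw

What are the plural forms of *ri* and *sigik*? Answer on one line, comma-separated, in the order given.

rioj, sigikas

The suffix is conditioned by the final sound: -as when the stem ends in a voiceless consonant (*honiwuk*, *funahap*); -uw when the stem ends in a voiced consonant (*nog*, *ujibad*); -oj when the stem ends in a vowel (*gujarla*, *nimuli*).
*ri*: final sound = /i/, a vowel → -oj → *rioj*.
*sigik*: final sound = /k/, a voiceless consonant → -as → *sigikas*.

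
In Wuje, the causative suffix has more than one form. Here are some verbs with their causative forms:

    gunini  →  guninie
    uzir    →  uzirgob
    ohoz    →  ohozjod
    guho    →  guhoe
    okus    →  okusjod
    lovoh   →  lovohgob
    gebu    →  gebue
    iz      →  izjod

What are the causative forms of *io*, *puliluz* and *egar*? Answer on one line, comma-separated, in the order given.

ioe, puliluzjod, egargob

Looking at the final sound of each stem: -jod when the stem ends in a sibilant (*ohoz*, *okus*, *iz*); -gob when the stem ends in a non-sibilant consonant (*uzir*, *lovoh*); -e when the stem ends in a vowel (*gunini*, *guho*, *gebu*).
*io* — final sound /o/ (a vowel) → -e → *ioe*.
*puliluz*: final sound = /z/, a sibilant → -jod → *puliluzjod*.
*egar*: final sound = /r/, a non-sibilant consonant → -gob → *egargob*.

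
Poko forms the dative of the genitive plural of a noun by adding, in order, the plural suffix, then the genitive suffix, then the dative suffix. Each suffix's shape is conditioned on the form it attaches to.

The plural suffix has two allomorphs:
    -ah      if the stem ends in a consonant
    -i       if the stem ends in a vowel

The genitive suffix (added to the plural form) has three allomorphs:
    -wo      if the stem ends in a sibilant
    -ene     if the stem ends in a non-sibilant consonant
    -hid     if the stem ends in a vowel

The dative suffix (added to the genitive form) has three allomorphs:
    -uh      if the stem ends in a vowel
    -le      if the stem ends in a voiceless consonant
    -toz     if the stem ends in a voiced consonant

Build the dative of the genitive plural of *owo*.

owoihidtoz

Since the final sound of *owo* is /o/ (a vowel), it takes -i, giving *owoi*.
Since the final sound of the plural form *owoi* is /i/ (a vowel), it takes -hid, giving *owoihid*.
Since the final sound of the genitive form *owoihid* is /d/ (a voiced consonant), it takes -toz, giving *owoihidtoz*.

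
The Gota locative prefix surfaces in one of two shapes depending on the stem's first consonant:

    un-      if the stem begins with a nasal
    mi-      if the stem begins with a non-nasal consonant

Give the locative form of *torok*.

mitorok

*torok*: first consonant = /t/, non-nasal → mi- → *mitorok*.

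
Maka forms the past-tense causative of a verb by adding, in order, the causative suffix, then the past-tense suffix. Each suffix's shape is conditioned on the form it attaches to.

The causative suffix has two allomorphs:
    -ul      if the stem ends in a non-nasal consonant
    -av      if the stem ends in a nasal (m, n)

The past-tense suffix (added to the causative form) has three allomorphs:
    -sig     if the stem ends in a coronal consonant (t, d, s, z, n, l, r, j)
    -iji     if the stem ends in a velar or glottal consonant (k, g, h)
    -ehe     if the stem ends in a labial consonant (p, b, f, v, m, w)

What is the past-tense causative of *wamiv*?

Since the final consonant of *wamiv* is /v/ (non-nasal), it takes -ul, giving *wamivul*.
The final consonant of the causative form *wamivul* is /l/, which is coronal, so the past-tense suffix is -sig, giving *wamivulsig*.

wamivulsig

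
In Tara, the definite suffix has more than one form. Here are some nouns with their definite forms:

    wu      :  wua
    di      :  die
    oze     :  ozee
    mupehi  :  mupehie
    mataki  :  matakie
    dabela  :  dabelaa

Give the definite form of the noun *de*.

dee

The suffix is conditioned by the last vowel: -e when the last vowel of the stem is a front vowel (*di*, *oze*, *mupehi*, *mataki*); -a when the last vowel of the stem is a back vowel (*wu*, *dabela*).
*de* — last vowel /e/ (a front vowel) → -e → *dee*.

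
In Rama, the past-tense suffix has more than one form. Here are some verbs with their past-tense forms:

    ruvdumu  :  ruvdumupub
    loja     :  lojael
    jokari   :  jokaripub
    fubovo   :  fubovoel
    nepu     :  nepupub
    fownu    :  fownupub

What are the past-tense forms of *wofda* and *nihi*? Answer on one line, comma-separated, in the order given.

wofdael, nihipub

The alternation tracks the last vowel of the stem — -pub when the last vowel of the stem is a high vowel (*ruvdumu*, *jokari*, *nepu*, *fownu*); -el when the last vowel of the stem is a non-high vowel (*loja*, *fubovo*).
*wofda*: last vowel = /a/, a non-high vowel → -el → *wofdael*.
*nihi* — last vowel /i/ (a high vowel) → -pub → *nihipub*.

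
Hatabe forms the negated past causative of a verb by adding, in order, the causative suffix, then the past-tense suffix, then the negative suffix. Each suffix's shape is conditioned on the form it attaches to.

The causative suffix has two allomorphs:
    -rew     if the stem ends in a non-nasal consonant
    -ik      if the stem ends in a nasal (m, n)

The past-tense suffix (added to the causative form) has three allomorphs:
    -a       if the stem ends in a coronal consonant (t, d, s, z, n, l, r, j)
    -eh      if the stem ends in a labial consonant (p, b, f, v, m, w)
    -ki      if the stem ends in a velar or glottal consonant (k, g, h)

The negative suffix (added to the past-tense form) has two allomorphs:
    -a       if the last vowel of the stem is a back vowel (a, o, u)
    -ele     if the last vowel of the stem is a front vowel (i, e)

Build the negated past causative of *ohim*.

*ohim*: final consonant = /m/, a nasal → -ik → *ohimik*.
The final consonant of the causative form *ohimik* is /k/, which is velar/glottal, so the past-tense suffix is -ki, giving *ohimikki*.
The last vowel of the past-tense form *ohimikki* is /i/, which is a front vowel, so the negative suffix is -ele, giving *ohimikkiele*.

ohimikkiele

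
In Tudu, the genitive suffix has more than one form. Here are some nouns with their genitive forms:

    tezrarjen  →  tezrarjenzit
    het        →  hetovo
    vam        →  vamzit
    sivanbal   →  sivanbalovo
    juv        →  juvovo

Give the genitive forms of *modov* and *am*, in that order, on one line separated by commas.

modovovo, amzit

The suffix is conditioned by the final consonant: -zit when the stem ends in a nasal (*tezrarjen*, *vam*); -ovo when the stem ends in a non-nasal consonant (*het*, *sivanbal*, *juv*).
The final consonant of *modov* is /v/, which is non-nasal, so the suffix is -ovo, giving *modovovo*.
*am* — final consonant /m/ (a nasal) → -zit → *amzit*.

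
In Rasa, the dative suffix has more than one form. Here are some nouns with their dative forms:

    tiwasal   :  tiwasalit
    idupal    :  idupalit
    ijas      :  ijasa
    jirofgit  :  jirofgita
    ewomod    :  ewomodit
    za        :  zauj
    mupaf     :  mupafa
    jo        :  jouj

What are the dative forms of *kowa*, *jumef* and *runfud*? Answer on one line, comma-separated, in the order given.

The pattern is voicing of the final sound: -a when the stem ends in a voiceless consonant (*ijas*, *jirofgit*, *mupaf*); -it when the stem ends in a voiced consonant (*tiwasal*, *idupal*, *ewomod*); -uj when the stem ends in a vowel (*za*, *jo*).
*kowa*: final sound = /a/, a vowel → -uj → *kowauj*.
*jumef* — final sound /f/ (a voiceless consonant) → -a → *jumefa*.
The final sound of *runfud* is /d/, which is a voiced consonant, so the suffix is -it, giving *runfudit*.

kowauj, jumefa, runfudit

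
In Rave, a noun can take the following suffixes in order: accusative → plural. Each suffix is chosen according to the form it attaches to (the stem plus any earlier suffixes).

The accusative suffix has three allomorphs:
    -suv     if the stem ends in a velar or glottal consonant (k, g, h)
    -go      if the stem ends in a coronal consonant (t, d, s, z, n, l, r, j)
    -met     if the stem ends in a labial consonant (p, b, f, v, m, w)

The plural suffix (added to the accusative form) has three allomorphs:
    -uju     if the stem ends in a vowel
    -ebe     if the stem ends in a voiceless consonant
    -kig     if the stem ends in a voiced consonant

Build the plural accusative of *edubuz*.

edubuzgouju

*edubuz* — final consonant /z/ (coronal) → -go → *edubuzgo*.
The final sound of the accusative form *edubuzgo* is /o/, which is a vowel, so the plural suffix is -uju, giving *edubuzgouju*.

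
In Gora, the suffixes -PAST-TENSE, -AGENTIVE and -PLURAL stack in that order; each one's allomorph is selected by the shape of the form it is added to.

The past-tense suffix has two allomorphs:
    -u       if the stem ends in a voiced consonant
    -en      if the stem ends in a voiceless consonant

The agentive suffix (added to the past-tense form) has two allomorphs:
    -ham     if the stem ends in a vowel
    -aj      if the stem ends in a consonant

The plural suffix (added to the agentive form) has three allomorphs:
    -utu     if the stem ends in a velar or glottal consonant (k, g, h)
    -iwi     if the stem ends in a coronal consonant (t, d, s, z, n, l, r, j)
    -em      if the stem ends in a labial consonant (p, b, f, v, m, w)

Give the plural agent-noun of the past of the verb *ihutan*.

The final consonant of *ihutan* is /n/, which is voiced, so the past-tense suffix is -u, giving *ihutanu*.
The final sound of the past-tense form *ihutanu* is /u/, which is a vowel, so the agentive suffix is -ham, giving *ihutanuham*.
The agentive form *ihutanuham*: final consonant = /m/, labial → -em → *ihutanuhamem*.

ihutanuhamem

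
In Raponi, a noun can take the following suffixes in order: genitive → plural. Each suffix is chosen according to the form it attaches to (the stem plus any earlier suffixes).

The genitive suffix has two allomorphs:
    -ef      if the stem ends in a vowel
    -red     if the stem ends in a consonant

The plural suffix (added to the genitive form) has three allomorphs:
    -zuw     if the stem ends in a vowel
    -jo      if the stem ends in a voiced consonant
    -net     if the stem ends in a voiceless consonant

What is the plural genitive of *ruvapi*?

Since the final sound of *ruvapi* is /i/ (a vowel), it takes -ef, giving *ruvapief*.
The genitive form *ruvapief* — final sound /f/ (a voiceless consonant) → -net → *ruvapiefnet*.

ruvapiefnet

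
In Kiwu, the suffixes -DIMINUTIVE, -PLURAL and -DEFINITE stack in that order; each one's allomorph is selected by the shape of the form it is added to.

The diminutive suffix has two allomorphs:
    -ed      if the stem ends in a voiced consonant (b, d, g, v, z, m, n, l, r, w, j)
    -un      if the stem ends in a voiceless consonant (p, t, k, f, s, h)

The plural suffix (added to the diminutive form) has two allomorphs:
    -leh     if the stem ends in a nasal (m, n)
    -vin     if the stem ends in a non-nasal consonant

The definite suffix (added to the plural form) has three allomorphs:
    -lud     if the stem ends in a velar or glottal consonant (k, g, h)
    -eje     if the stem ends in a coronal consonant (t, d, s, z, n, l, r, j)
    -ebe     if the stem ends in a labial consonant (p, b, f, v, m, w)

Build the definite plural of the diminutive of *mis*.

misunlehlud

*mis*: final consonant = /s/, voiceless → -un → *misun*.
The diminutive form *misun* — final consonant /n/ (a nasal) → -leh → *misunleh*.
The final consonant of the plural form *misunleh* is /h/, which is velar/glottal, so the definite suffix is -lud, giving *misunlehlud*.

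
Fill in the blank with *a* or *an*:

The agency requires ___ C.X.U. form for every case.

The indefinite article is chosen by the initial *sound* of the following word, not its spelling.
The initialism *C.X.U.* is read letter by letter; the first letter, C, is pronounced /siː/, which begins with a consonant sound.
So the article is *a*: The agency requires a C.X.U. form for every case.

a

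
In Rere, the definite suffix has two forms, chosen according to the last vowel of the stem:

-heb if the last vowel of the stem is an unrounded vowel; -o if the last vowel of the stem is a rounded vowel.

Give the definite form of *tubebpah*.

The last vowel of *tubebpah* is /a/, which is an unrounded vowel, so the suffix is -heb, giving *tubebpahheb*.

tubebpahheb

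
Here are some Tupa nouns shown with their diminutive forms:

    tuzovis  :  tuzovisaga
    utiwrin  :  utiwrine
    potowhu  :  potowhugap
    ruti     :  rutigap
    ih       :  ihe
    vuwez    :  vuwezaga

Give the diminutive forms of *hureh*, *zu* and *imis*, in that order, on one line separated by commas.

The suffix is conditioned by the final sound: -aga when the stem ends in a sibilant (*tuzovis*, *vuwez*); -e when the stem ends in a non-sibilant consonant (*utiwrin*, *ih*); -gap when the stem ends in a vowel (*potowhu*, *ruti*).
*hureh* — final sound /h/ (a non-sibilant consonant) → -e → *hurehe*.
*zu* — final sound /u/ (a vowel) → -gap → *zugap*.
*imis* — final sound /s/ (a sibilant) → -aga → *imisaga*.

hurehe, zugap, imisaga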